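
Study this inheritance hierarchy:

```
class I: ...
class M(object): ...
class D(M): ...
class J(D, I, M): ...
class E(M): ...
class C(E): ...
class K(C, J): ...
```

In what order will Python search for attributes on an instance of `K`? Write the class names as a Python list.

[K, C, E, J, D, I, M, object]

L[K] = K + merge(L[C], L[J], [C J])
  take C:  [C E M object] + [J D I M object] + [C J]
  take E:  [E M object] + [J D I M object] + [J]
  take J:  [M object] + [J D I M object] + [J]
  take D:  [M object] + [D I M object]
  take I:  [M object] + [I M object]
  take M:  [M object] + [M object]
  take object:  [object] + [object]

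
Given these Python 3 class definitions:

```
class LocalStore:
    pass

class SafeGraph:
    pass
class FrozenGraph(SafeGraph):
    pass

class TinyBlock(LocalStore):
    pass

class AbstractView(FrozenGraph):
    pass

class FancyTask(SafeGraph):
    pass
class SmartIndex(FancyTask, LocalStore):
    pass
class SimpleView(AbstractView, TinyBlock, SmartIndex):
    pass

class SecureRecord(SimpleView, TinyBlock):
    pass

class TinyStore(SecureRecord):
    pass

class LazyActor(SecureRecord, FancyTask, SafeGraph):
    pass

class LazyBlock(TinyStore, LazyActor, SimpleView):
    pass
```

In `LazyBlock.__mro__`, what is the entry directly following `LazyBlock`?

L[LazyBlock] = LazyBlock + merge(L[TinyStore], L[LazyActor], L[SimpleView], [TinyStore LazyActor SimpleView])
  take TinyStore:  [TinyStore SecureRecord SimpleView AbstractView FrozenGraph TinyBlock SmartIndex FancyTask SafeGraph LocalStore object] + [LazyActor SecureRecord SimpleView AbstractView FrozenGraph TinyBlock SmartIndex FancyTask SafeGraph LocalStore object] + [SimpleView AbstractView FrozenGraph TinyBlock SmartIndex FancyTask SafeGraph LocalStore object] + [TinyStore LazyActor SimpleView]
  take LazyActor:  [SecureRecord SimpleView AbstractView FrozenGraph TinyBlock SmartIndex FancyTask SafeGraph LocalStore object] + [LazyActor SecureRecord SimpleView AbstractView FrozenGraph TinyBlock SmartIndex FancyTask SafeGraph LocalStore object] + [SimpleView AbstractView FrozenGraph TinyBlock SmartIndex FancyTask SafeGraph LocalStore object] + [LazyActor SimpleView]
  take SecureRecord:  [SecureRecord SimpleView AbstractView FrozenGraph TinyBlock SmartIndex FancyTask SafeGraph LocalStore object] + [SecureRecord SimpleView AbstractView FrozenGraph TinyBlock SmartIndex FancyTask SafeGraph LocalStore object] + [SimpleView AbstractView FrozenGraph TinyBlock SmartIndex FancyTask SafeGraph LocalStore object] + [SimpleView]
  take SimpleView:  [SimpleView AbstractView FrozenGraph TinyBlock SmartIndex FancyTask SafeGraph LocalStore object] + [SimpleView AbstractView FrozenGraph TinyBlock SmartIndex FancyTask SafeGraph LocalStore object] + [SimpleView AbstractView FrozenGraph TinyBlock SmartIndex FancyTask SafeGraph LocalStore object] + [SimpleView]
  take AbstractView:  [AbstractView FrozenGraph TinyBlock SmartIndex FancyTask SafeGraph LocalStore object] + [AbstractView FrozenGraph TinyBlock SmartIndex FancyTask SafeGraph LocalStore object] + [AbstractView FrozenGraph TinyBlock SmartIndex FancyTask SafeGraph LocalStore object]
  take FrozenGraph:  [FrozenGraph TinyBlock SmartIndex FancyTask SafeGraph LocalStore object] + [FrozenGraph TinyBlock SmartIndex FancyTask SafeGraph LocalStore object] + [FrozenGraph TinyBlock SmartIndex FancyTask SafeGraph LocalStore object]
  take TinyBlock:  [TinyBlock SmartIndex FancyTask SafeGraph LocalStore object] + [TinyBlock SmartIndex FancyTask SafeGraph LocalStore object] + [TinyBlock SmartIndex FancyTask SafeGraph LocalStore object]
  take SmartIndex:  [SmartIndex FancyTask SafeGraph LocalStore object] + [SmartIndex FancyTask SafeGraph LocalStore object] + [SmartIndex FancyTask SafeGraph LocalStore object]
  take FancyTask:  [FancyTask SafeGraph LocalStore object] + [FancyTask SafeGraph LocalStore object] + [FancyTask SafeGraph LocalStore object]
  take SafeGraph:  [SafeGraph LocalStore object] + [SafeGraph LocalStore object] + [SafeGraph LocalStore object]
  take LocalStore:  [LocalStore object] + [LocalStore object] + [LocalStore object]
  take object:  [object] + [object] + [object]
MRO: LazyBlock TinyStore LazyActor SecureRecord SimpleView AbstractView FrozenGraph TinyBlock SmartIndex FancyTask SafeGraph LocalStore object
LazyBlock is at position 0; next is TinyStore.

TinyStore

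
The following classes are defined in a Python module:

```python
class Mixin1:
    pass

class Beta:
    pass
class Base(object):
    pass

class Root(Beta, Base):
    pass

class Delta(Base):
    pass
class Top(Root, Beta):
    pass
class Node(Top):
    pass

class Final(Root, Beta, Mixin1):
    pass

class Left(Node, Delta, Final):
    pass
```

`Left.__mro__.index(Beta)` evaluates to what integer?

6

L[Left] = Left + merge(L[Node], L[Delta], L[Final], [Node Delta Final])
  take Node:  [Node Top Root Beta Base object] + [Delta Base object] + [Final Root Beta Base Mixin1 object] + [Node Delta Final]
  take Top:  [Top Root Beta Base object] + [Delta Base object] + [Final Root Beta Base Mixin1 object] + [Delta Final]
  take Delta:  [Root Beta Base object] + [Delta Base object] + [Final Root Beta Base Mixin1 object] + [Delta Final]
  take Final:  [Root Beta Base object] + [Base object] + [Final Root Beta Base Mixin1 object] + [Final]
  take Root:  [Root Beta Base object] + [Base object] + [Root Beta Base Mixin1 object]
  take Beta:  [Beta Base object] + [Base object] + [Beta Base Mixin1 object]
  take Base:  [Base object] + [Base object] + [Base Mixin1 object]
  take Mixin1:  [object] + [object] + [Mixin1 object]
  take object:  [object] + [object] + [object]
MRO: Left Node Top Delta Final Root Beta Base Mixin1 object
Beta sits at index 6.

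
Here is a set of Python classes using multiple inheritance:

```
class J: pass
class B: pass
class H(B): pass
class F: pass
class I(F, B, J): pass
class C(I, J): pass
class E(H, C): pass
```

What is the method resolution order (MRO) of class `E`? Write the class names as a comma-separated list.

L[E] = E + merge(L[H], L[C], [H C])
  take H:  [H B object] + [C I F B J object] + [H C]
  take C:  [B object] + [C I F B J object] + [C]
  take I:  [B object] + [I F B J object]
  take F:  [B object] + [F B J object]
  take B:  [B object] + [B J object]
  take J:  [object] + [J object]
  take object:  [object] + [object]

E, H, C, I, F, B, J, object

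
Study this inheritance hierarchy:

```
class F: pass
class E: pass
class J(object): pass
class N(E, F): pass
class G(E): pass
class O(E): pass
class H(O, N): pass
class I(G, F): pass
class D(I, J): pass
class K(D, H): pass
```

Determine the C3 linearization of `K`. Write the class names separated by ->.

L[K] = K + merge(L[D], L[H], [D H])
  take D:  [D I G E F J object] + [H O N E F object] + [D H]
  take I:  [I G E F J object] + [H O N E F object] + [H]
  take G:  [G E F J object] + [H O N E F object] + [H]
  take H:  [E F J object] + [H O N E F object] + [H]
  take O:  [E F J object] + [O N E F object]
  take N:  [E F J object] + [N E F object]
  take E:  [E F J object] + [E F object]
  take F:  [F J object] + [F object]
  take J:  [J object] + [object]
  take object:  [object] + [object]

K -> D -> I -> G -> H -> O -> N -> E -> F -> J -> object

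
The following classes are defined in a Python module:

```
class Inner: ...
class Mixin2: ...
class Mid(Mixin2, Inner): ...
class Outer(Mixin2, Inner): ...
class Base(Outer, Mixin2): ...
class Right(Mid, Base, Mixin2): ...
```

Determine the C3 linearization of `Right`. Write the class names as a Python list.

L[Right] = Right + merge(L[Mid], L[Base], L[Mixin2], [Mid Base Mixin2])
  take Mid:  [Mid Mixin2 Inner object] + [Base Outer Mixin2 Inner object] + [Mixin2 object] + [Mid Base Mixin2]
  take Base:  [Mixin2 Inner object] + [Base Outer Mixin2 Inner object] + [Mixin2 object] + [Base Mixin2]
  take Outer:  [Mixin2 Inner object] + [Outer Mixin2 Inner object] + [Mixin2 object] + [Mixin2]
  take Mixin2:  [Mixin2 Inner object] + [Mixin2 Inner object] + [Mixin2 object] + [Mixin2]
  take Inner:  [Inner object] + [Inner object] + [object]
  take object:  [object] + [object] + [object]

[Right, Mid, Base, Outer, Mixin2, Inner, object]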